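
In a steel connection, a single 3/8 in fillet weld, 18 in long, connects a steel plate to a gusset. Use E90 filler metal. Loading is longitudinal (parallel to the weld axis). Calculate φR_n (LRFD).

E90XX → F_EXX = 90 ksi.
Effective throat t_e = 0.707 × 0.375 = 0.2651 in.
Total length L = 18 in; A_we = 0.2651 × 18 = 4.772 in².
F_nw = 0.6 F_EXX = 0.6 × 90 = 54 ksi.
φR_n = 0.75 × 54 × 4.772 = 193.3 kip.

φR_n ≈ 193 kip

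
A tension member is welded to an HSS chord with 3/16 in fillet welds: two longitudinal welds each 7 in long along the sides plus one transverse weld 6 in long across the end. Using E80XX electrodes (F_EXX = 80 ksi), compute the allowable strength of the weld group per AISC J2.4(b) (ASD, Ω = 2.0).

t_e = 0.707 × 0.1875 = 0.1326 in.
R_nwl = 0.6 × 80 × 0.1326 × 14 = 89.08 kip (longitudinal, 2 welds).
R_nwt = 0.6 × 80 × 0.1326 × 6 = 38.18 kip (transverse, base value).
(i) R_nwl + R_nwt = 127.3 kip; (ii) 0.85 R_nwl + 1.5 R_nwt = 133 kip.
R_n = max = 133 kip [governs: (ii)]; R_n/Ω = 66.49 kip.

R_n/Ω ≈ 66.5 kip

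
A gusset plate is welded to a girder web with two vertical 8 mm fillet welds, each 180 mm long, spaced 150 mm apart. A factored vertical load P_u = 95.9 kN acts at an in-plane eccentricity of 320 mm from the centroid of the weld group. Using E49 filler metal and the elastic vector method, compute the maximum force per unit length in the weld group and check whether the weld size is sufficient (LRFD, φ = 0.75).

E49XX → F_EXX = 490 MPa.
Total weld length L_w = 360 mm. Treat welds as unit-width lines.
Polar moment about centroid: J = 2[d³/12 + d(b/2)²] = 2[180³/12 + 180×75²] = 2997000 mm³.
Direct shear f_v = P/L_w = 95.9×10³ / 360 = 266.4 N/mm (vertical).
Torsion M = P·e = 95.9×10³ × 320 = 30688000 N·mm.
Critical point at (x, y) = (75, 90) from centroid. f_tx = M·y/J = 921.6 N/mm; f_ty = M·x/J = 768 N/mm.
Resultant f_max = √[f_tx² + (f_v + f_ty)²] = √[921.6² + (266.4 + 768)²] = 1385 N/mm.
Capacity per unit length: φr_n = 0.75 × 0.6 × 490 × (0.707 × 8) = 1247 N/mm.
1385 > 1247 → NOT adequate.

f_max ≈ 1390 N/mm; NOT adequate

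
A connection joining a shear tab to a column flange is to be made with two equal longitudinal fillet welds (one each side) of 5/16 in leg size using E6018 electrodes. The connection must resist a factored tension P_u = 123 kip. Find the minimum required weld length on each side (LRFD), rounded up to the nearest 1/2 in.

L = 10.5 in on each side

E60XX → F_EXX = 60 ksi.
Throat t_e = 0.707 × 0.3125 = 0.2209 in.
φr_n = 0.75 × 0.6 × 60 × 0.2209 = 5.965 kip/in.
L_req = P_u / φr_n = 123 / 5.965 = 20.62 in total.
Per side: 20.62 / 2 = 10.31 in.
Round up → use L = 10.5 in on each side.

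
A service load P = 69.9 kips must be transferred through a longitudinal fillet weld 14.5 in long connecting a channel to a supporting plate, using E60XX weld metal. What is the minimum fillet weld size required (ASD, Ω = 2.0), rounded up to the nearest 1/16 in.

w = 7/16 in

E60XX → F_EXX = 60 ksi.
Total weld length L = 14.5 in.
Required throat t_e = P × Ω / (0.6 F_EXX × L) = 69.9 × 2.0 / (0.6 × 60 × 14.5) = 0.2678 in.
Required leg w = t_e / 0.707 = 0.3788 in → use 7/16 in.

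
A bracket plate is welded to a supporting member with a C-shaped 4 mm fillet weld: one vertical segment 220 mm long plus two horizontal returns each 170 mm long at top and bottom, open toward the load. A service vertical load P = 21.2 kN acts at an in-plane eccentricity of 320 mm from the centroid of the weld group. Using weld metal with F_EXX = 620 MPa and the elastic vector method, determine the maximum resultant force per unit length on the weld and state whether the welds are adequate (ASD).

Total weld length L_w = 560 mm. Treat welds as unit-width lines.
Centroid: x̄ = 2×170×85 / 560 = 51.61 mm from the vertical weld.
Polar moment about centroid: J = I_x + I_y = [220³/12 + 2×170×110²] + [220×51.61² + 2(170³/12 + 170×33.39²)] = 6785000 mm³.
Direct shear f_v = P/L_w = 21.2×10³ / 560 = 37.86 N/mm (vertical).
Torsion M = P·e = 21.2×10³ × 320 = 6784000 N·mm.
Critical point at (x, y) = (118.4, 110) from centroid. f_tx = M·y/J = 110 N/mm; f_ty = M·x/J = 118.4 N/mm.
Resultant f_max = √[f_tx² + (f_v + f_ty)²] = √[110² + (37.86 + 118.4)²] = 191.1 N/mm.
Capacity per unit length: r_n/Ω = (1/2.0) × 0.6 × 620 × (0.707 × 4) = 526 N/mm.
191.1 ≤ 526 → adequate.

f_max ≈ 191 N/mm; adequate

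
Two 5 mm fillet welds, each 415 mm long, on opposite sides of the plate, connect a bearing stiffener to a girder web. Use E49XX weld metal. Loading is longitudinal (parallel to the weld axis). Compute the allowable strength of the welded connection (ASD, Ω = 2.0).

R_n/Ω ≈ 431 kN

E49XX → F_EXX = 490 MPa.
Effective throat t_e = 0.707 × 5 = 3.535 mm.
Total length L = 830 mm; A_we = 3.535 × 830 = 2934 mm².
F_nw = 0.6 F_EXX = 0.6 × 490 = 294 MPa.
R_n = 294 × 2934 × 10⁻³ = 862.6 kN; R_n/Ω = 862.6/2.0 = 431.3 kN.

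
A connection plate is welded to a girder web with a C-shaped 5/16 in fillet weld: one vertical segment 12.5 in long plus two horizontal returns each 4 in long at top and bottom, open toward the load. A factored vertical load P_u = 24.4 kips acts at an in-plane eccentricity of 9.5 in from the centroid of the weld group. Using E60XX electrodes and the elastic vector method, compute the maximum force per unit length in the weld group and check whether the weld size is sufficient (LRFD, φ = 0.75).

E60XX → F_EXX = 60 ksi.
Total weld length L_w = 20.5 in. Treat welds as unit-width lines.
Centroid: x̄ = 2×4×2 / 20.5 = 0.7805 in from the vertical weld.
Polar moment about centroid: J = I_x + I_y = [12.5³/12 + 2×4×6.25²] + [12.5×0.7805² + 2(4³/12 + 4×1.22²)] = 505.4 in³.
Direct shear f_v = P/L_w = 24.4 / 20.5 = 1.19 kip/in (vertical).
Torsion M = P·e = 24.4 × 9.5 = 231.8 kip·in.
Critical point at (x, y) = (3.22, 6.25) from centroid. f_tx = M·y/J = 2.866 kip/in; f_ty = M·x/J = 1.477 kip/in.
Resultant f_max = √[f_tx² + (f_v + f_ty)²] = √[2.866² + (1.19 + 1.477)²] = 3.915 kip/in.
Capacity per unit length: φr_n = 0.75 × 0.6 × 60 × (0.707 × 0.3125) = 5.965 kip/in.
3.915 ≤ 5.965 → adequate.

f_max ≈ 3.92 kip/in; adequate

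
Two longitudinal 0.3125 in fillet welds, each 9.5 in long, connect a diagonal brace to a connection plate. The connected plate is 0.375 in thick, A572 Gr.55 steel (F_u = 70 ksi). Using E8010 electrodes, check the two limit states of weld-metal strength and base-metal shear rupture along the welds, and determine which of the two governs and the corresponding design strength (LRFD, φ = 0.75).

φR_n ≈ 151 kip (weld metal governs)

E80XX → F_EXX = 80 ksi.
t_e = 0.707 × 0.3125 = 0.2209 in; L = 19 in.
Weld metal: φR_n = 0.75 × 0.6 × 80 × 0.2209 × 19 = 151.1 kip.
Base metal (shear rupture): φR_n = 0.75 × 0.6 × 70 × 0.375 × 19 = 224.4 kip.
Governing: weld metal.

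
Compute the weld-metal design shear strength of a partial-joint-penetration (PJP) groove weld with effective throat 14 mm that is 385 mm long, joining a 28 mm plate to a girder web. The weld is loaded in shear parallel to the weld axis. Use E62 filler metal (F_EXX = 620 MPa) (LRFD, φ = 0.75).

φR_n ≈ 1500 kN

Effective throat (given) t_e = 14 mm.
A_we = 14 × 385 = 5390 mm².
F_nw = 0.6 F_EXX = 372 MPa.
φR_n = 0.75 × 372 × 5390 × 10⁻³ = 1504 kN.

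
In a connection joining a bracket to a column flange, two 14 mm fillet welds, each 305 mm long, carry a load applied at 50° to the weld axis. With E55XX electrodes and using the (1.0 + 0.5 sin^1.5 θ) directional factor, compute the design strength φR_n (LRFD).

φR_n ≈ 2000 kN

E55XX → F_EXX = 550 MPa.
t_e = 0.707 × 14 = 9.898 mm; A_we = 9.898 × 610 = 6038 mm².
Directional factor: 1.0 + 0.5 sin^1.5(50°) = 1.335.
F_nw = 0.6 × 550 × 1.335 = 440.6 MPa.
φR_n = 0.75 × 440.6 × 6038 × 10⁻³ = 1995 kN.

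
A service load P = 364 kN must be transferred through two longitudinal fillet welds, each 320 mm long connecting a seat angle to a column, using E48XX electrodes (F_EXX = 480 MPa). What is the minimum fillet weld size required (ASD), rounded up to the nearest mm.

w = 6 mm

Total weld length L = 640 mm.
Required throat t_e = P × Ω / (0.6 F_EXX × L) = 364 × 2.0 / (0.6 × 480 × 640 × 10⁻³) = 3.95 mm.
Required leg w = t_e / 0.707 = 5.586 mm → use 6 mm.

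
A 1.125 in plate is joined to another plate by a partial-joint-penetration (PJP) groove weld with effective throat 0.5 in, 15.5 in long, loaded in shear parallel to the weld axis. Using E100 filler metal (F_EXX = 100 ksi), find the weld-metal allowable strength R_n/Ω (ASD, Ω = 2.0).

Effective throat (given) t_e = 0.5 in.
A_we = 0.5 × 15.5 = 7.75 in².
F_nw = 0.6 F_EXX = 60 ksi.
R_n/Ω = (60 × 7.75) / 2.0 = 232.5 kip.

R_n/Ω ≈ 232 kip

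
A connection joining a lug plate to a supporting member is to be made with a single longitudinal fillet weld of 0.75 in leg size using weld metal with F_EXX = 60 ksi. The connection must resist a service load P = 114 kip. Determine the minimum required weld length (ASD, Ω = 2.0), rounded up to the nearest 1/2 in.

Throat t_e = 0.707 × 0.75 = 0.5302 in.
r_n/Ω = (0.6 × 60 × 0.5302) / 2.0 = 9.544 kip/in.
L_req = P / (r_n/Ω) = 114 / 9.544 = 11.94 in total.
Round up → use L = 12 in.

L = 12 in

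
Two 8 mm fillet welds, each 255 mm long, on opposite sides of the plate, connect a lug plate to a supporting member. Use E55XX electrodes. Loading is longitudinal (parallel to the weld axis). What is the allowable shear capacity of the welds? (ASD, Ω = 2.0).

R_n/Ω ≈ 476 kN

E55XX → F_EXX = 550 MPa.
Effective throat t_e = 0.707 × 8 = 5.656 mm.
Total length L = 510 mm; A_we = 5.656 × 510 = 2885 mm².
F_nw = 0.6 F_EXX = 0.6 × 550 = 330 MPa.
R_n = 330 × 2885 × 10⁻³ = 951.9 kN; R_n/Ω = 951.9/2.0 = 476 kN.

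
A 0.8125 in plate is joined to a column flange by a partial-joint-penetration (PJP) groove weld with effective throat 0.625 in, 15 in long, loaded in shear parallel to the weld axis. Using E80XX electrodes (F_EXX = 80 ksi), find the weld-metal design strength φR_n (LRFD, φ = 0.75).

φR_n ≈ 338 kip

Effective throat (given) t_e = 0.625 in.
A_we = 0.625 × 15 = 9.375 in².
F_nw = 0.6 F_EXX = 48 ksi.
φR_n = 0.75 × 48 × 9.375 = 337.5 kip.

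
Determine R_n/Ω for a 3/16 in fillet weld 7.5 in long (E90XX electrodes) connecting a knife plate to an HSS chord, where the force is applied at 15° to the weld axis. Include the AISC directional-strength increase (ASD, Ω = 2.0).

E90XX → F_EXX = 90 ksi.
t_e = 0.707 × 0.1875 = 0.1326 in; A_we = 0.1326 × 7.5 = 0.9942 in².
Directional factor: 1.0 + 0.5 sin^1.5(15°) = 1.066.
F_nw = 0.6 × 90 × 1.066 = 57.56 ksi.
R_n/Ω = (57.56 × 0.9942) / 2.0 = 28.61 kip.

R_n/Ω ≈ 28.6 kip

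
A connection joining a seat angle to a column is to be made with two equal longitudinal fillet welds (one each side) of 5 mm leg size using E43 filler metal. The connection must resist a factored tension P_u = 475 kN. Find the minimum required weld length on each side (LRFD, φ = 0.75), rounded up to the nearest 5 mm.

L = 350 mm on each side

E43XX → F_EXX = 430 MPa.
Throat t_e = 0.707 × 5 = 3.535 mm.
φr_n = 0.75 × 0.6 × 430 × 3.535 × 10⁻³ = 0.684 kN/mm.
L_req = P_u / φr_n = 475 / 0.684 = 694.4 mm total.
Per side: 694.4 / 2 = 347.2 mm.
Round up → use L = 350 mm on each side.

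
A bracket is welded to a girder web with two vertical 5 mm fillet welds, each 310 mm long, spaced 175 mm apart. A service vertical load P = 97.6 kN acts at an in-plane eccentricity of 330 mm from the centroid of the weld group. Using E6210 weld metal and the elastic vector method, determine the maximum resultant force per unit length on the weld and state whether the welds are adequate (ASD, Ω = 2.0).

E62XX → F_EXX = 620 MPa.
Total weld length L_w = 620 mm. Treat welds as unit-width lines.
Polar moment about centroid: J = 2[d³/12 + d(b/2)²] = 2[310³/12 + 310×87.5²] = 9712000 mm³.
Direct shear f_v = P/L_w = 97.6×10³ / 620 = 157.4 N/mm (vertical).
Torsion M = P·e = 97.6×10³ × 330 = 32208000 N·mm.
Critical point at (x, y) = (87.5, 155) from centroid. f_tx = M·y/J = 514 N/mm; f_ty = M·x/J = 290.2 N/mm.
Resultant f_max = √[f_tx² + (f_v + f_ty)²] = √[514² + (157.4 + 290.2)²] = 681.6 N/mm.
Capacity per unit length: r_n/Ω = (1/2.0) × 0.6 × 620 × (0.707 × 5) = 657.5 N/mm.
681.6 > 657.5 → NOT adequate.

f_max ≈ 682 N/mm; NOT adequate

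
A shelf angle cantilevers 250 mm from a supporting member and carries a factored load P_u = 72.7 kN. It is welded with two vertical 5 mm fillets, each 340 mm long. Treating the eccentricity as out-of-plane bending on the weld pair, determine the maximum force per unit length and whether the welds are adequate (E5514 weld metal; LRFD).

f_max ≈ 484 N/mm; adequate

E55XX → F_EXX = 550 MPa.
L_w = 2 × 340 = 680 mm; section modulus (unit throat) S = 2 × L²/6 = 38530 mm².
Direct shear f_v = P/L_w = 72.7×10³/680 = 106.9 N/mm.
Moment M = P × e = 72.7×10³ × 250 = 18175000 N·mm; bending f_b = M/S = 471.7 N/mm.
f_max = √(f_v² + f_b²) = √(106.9² + 471.7²) = 483.6 N/mm.
φr_n = 0.75 × 0.6 × 550 × (0.707 × 5) = 874.9 N/mm → adequate.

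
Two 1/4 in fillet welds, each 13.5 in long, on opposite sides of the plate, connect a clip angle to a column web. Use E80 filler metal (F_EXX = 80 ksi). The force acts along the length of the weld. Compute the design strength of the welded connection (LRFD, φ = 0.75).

φR_n ≈ 172 kip

Effective throat t_e = 0.707 × 0.25 = 0.1767 in.
Total length L = 27 in; A_we = 0.1767 × 27 = 4.772 in².
F_nw = 0.6 F_EXX = 0.6 × 80 = 48 ksi.
φR_n = 0.75 × 48 × 4.772 = 171.8 kip.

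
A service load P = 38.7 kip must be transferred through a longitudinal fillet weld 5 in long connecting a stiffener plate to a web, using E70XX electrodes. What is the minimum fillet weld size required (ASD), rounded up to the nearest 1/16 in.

E70XX → F_EXX = 70 ksi.
Total weld length L = 5 in.
Required throat t_e = P × Ω / (0.6 F_EXX × L) = 38.7 × 2.0 / (0.6 × 70 × 5) = 0.3686 in.
Required leg w = t_e / 0.707 = 0.5213 in → use 9/16 in.

w = 9/16 in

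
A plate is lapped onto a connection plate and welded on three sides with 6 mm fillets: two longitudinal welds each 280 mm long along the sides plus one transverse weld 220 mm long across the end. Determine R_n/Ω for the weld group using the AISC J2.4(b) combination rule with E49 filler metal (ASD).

E49XX → F_EXX = 490 MPa.
t_e = 0.707 × 6 = 4.242 mm.
R_nwl = 0.6 × 490 × 4.242 × 560 × 10⁻³ = 698.4 kN (longitudinal, 2 welds).
R_nwt = 0.6 × 490 × 4.242 × 220 × 10⁻³ = 274.4 kN (transverse, base value).
(i) R_nwl + R_nwt = 972.8 kN; (ii) 0.85 R_nwl + 1.5 R_nwt = 1005 kN.
R_n = max = 1005 kN [governs: (ii)]; R_n/Ω = 502.6 kN.

R_n/Ω ≈ 503 kN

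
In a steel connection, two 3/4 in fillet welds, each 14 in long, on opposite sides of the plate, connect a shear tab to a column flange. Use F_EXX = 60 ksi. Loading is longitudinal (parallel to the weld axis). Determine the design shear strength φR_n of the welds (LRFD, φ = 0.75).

Effective throat t_e = 0.707 × 0.75 = 0.5302 in.
Total length L = 28 in; A_we = 0.5302 × 28 = 14.85 in².
F_nw = 0.6 F_EXX = 0.6 × 60 = 36 ksi.
φR_n = 0.75 × 36 × 14.85 = 400.9 kip.

φR_n ≈ 401 kip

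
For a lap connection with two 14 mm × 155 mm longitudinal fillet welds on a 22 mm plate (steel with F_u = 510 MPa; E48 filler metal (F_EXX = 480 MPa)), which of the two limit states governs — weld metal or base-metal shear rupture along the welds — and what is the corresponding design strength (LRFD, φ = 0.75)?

t_e = 0.707 × 14 = 9.898 mm; L = 310 mm.
Weld metal: φR_n = 0.75 × 0.6 × 480 × 9.898 × 310 × 10⁻³ = 662.8 kN.
Base metal (shear rupture): φR_n = 0.75 × 0.6 × 510 × 22 × 310 × 10⁻³ = 1565 kN.
Governing: weld metal.

φR_n ≈ 663 kN (weld metal governs)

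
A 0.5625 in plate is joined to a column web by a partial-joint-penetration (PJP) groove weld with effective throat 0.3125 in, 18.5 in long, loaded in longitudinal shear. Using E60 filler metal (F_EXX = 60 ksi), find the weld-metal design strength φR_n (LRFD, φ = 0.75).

Effective throat (given) t_e = 0.3125 in.
A_we = 0.3125 × 18.5 = 5.781 in².
F_nw = 0.6 F_EXX = 36 ksi.
φR_n = 0.75 × 36 × 5.781 = 156.1 kips.

φR_n ≈ 156 kips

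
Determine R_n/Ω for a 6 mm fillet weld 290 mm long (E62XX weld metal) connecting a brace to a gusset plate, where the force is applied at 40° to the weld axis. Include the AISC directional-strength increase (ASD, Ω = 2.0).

E62XX → F_EXX = 620 MPa.
t_e = 0.707 × 6 = 4.242 mm; A_we = 4.242 × 290 = 1230 mm².
Directional factor: 1.0 + 0.5 sin^1.5(40°) = 1.258.
F_nw = 0.6 × 620 × 1.258 = 467.9 MPa.
R_n/Ω = (467.9 × 1230) / 2.0 × 10⁻³ = 287.8 kN.

R_n/Ω ≈ 288 kN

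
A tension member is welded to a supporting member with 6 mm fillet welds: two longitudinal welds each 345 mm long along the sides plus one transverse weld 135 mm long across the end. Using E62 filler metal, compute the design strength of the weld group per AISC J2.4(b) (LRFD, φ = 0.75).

E62XX → F_EXX = 620 MPa.
t_e = 0.707 × 6 = 4.242 mm.
R_nwl = 0.6 × 620 × 4.242 × 690 × 10⁻³ = 1089 kN (longitudinal, 2 welds).
R_nwt = 0.6 × 620 × 4.242 × 135 × 10⁻³ = 213 kN (transverse, base value).
(i) R_nwl + R_nwt = 1302 kN; (ii) 0.85 R_nwl + 1.5 R_nwt = 1245 kN.
R_n = max = 1302 kN [governs: (i)]; φR_n = 976.4 kN.

φR_n ≈ 976 kN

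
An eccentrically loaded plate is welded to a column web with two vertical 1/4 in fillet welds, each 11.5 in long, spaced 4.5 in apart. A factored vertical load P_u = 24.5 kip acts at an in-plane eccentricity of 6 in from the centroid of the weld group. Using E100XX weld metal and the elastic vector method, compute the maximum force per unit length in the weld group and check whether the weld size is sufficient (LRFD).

E100XX → F_EXX = 100 ksi.
Total weld length L_w = 23 in. Treat welds as unit-width lines.
Polar moment about centroid: J = 2[d³/12 + d(b/2)²] = 2[11.5³/12 + 11.5×2.25²] = 369.9 in³.
Direct shear f_v = P/L_w = 24.5 / 23 = 1.065 kip/in (vertical).
Torsion M = P·e = 24.5 × 6 = 147 kip·in.
Critical point at (x, y) = (2.25, 5.75) from centroid. f_tx = M·y/J = 2.285 kip/in; f_ty = M·x/J = 0.8941 kip/in.
Resultant f_max = √[f_tx² + (f_v + f_ty)²] = √[2.285² + (1.065 + 0.8941)²] = 3.01 kip/in.
Capacity per unit length: φr_n = 0.75 × 0.6 × 100 × (0.707 × 0.25) = 7.954 kip/in.
3.01 ≤ 7.954 → adequate.

f_max ≈ 3.01 kip/in; adequate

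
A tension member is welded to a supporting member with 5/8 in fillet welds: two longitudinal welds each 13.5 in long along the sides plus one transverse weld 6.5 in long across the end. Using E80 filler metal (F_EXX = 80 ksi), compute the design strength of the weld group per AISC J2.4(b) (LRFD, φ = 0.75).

φR_n ≈ 533 kips

t_e = 0.707 × 0.625 = 0.4419 in.
R_nwl = 0.6 × 80 × 0.4419 × 27 = 572.7 kips (longitudinal, 2 welds).
R_nwt = 0.6 × 80 × 0.4419 × 6.5 = 137.9 kips (transverse, base value).
(i) R_nwl + R_nwt = 710.5 kips; (ii) 0.85 R_nwl + 1.5 R_nwt = 693.6 kips.
R_n = max = 710.5 kips [governs: (i)]; φR_n = 532.9 kips.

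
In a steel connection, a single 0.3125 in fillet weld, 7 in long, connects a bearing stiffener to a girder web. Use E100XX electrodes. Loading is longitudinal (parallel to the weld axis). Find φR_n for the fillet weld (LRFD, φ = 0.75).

φR_n ≈ 69.6 kip

E100XX → F_EXX = 100 ksi.
Effective throat t_e = 0.707 × 0.3125 = 0.2209 in.
Total length L = 7 in; A_we = 0.2209 × 7 = 1.547 in².
F_nw = 0.6 F_EXX = 0.6 × 100 = 60 ksi.
φR_n = 0.75 × 60 × 1.547 = 69.6 kip.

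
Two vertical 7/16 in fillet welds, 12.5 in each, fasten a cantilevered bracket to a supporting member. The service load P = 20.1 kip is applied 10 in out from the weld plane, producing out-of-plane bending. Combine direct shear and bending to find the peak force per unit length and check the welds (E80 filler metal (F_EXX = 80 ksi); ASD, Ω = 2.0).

f_max ≈ 3.94 kip/in; adequate

L_w = 2 × 12.5 = 25 in; section modulus (unit throat) S = 2 × L²/6 = 52.08 in².
Direct shear f_v = P/L_w = 20.1/25 = 0.804 kip/in.
Moment M = P × e = 20.1 × 10 = 201 kip·in; bending f_b = M/S = 3.859 kip/in.
f_max = √(f_v² + f_b²) = √(0.804² + 3.859²) = 3.942 kip/in.
r_n/Ω = (1/2.0) × 0.6 × 80 × (0.707 × 0.4375) = 7.423 kip/in → adequate.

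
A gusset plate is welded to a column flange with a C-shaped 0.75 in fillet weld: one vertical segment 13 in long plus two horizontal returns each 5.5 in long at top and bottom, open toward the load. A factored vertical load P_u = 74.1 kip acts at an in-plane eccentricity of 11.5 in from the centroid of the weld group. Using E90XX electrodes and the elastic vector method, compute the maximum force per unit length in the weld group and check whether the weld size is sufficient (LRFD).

f_max ≈ 11.2 kip/in; adequate

E90XX → F_EXX = 90 ksi.
Total weld length L_w = 24 in. Treat welds as unit-width lines.
Centroid: x̄ = 2×5.5×2.75 / 24 = 1.26 in from the vertical weld.
Polar moment about centroid: J = I_x + I_y = [13³/12 + 2×5.5×6.5²] + [13×1.26² + 2(5.5³/12 + 5.5×1.49²)] = 720.6 in³.
Direct shear f_v = P/L_w = 74.1 / 24 = 3.087 kip/in (vertical).
Torsion M = P·e = 74.1 × 11.5 = 852.15 kip·in.
Critical point at (x, y) = (4.24, 6.5) from centroid. f_tx = M·y/J = 7.686 kip/in; f_ty = M·x/J = 5.013 kip/in.
Resultant f_max = √[f_tx² + (f_v + f_ty)²] = √[7.686² + (3.087 + 5.013)²] = 11.17 kip/in.
Capacity per unit length: φr_n = 0.75 × 0.6 × 90 × (0.707 × 0.75) = 21.48 kip/in.
11.17 ≤ 21.48 → adequate.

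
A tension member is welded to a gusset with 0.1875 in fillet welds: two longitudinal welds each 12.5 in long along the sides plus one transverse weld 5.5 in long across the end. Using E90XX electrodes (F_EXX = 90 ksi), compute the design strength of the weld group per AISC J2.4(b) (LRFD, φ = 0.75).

t_e = 0.707 × 0.1875 = 0.1326 in.
R_nwl = 0.6 × 90 × 0.1326 × 25 = 179 kips (longitudinal, 2 welds).
R_nwt = 0.6 × 90 × 0.1326 × 5.5 = 39.37 kips (transverse, base value).
(i) R_nwl + R_nwt = 218.3 kips; (ii) 0.85 R_nwl + 1.5 R_nwt = 211.2 kips.
R_n = max = 218.3 kips [governs: (i)]; φR_n = 163.7 kips.

φR_n ≈ 164 kips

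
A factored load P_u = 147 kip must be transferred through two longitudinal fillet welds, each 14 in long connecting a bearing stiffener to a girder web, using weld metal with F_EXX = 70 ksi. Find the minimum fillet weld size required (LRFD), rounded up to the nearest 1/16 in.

w = 1/4 in

Total weld length L = 28 in.
Required throat t_e = P_u / (φ × 0.6 F_EXX × L) = 147 / (0.75 × 0.6 × 70 × 28) = 0.1667 in.
Required leg w = t_e / 0.707 = 0.2357 in → use 1/4 in.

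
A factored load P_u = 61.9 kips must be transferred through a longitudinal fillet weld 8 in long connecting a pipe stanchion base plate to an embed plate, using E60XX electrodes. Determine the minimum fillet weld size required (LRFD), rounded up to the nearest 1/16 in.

E60XX → F_EXX = 60 ksi.
Total weld length L = 8 in.
Required throat t_e = P_u / (φ × 0.6 F_EXX × L) = 61.9 / (0.75 × 0.6 × 60 × 8) = 0.2866 in.
Required leg w = t_e / 0.707 = 0.4053 in → use 7/16 in.

w = 7/16 in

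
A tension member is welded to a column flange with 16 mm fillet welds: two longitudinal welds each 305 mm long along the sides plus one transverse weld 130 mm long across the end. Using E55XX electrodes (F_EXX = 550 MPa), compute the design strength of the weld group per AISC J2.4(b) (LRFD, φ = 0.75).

φR_n ≈ 2070 kN

t_e = 0.707 × 16 = 11.31 mm.
R_nwl = 0.6 × 550 × 11.31 × 610 × 10⁻³ = 2277 kN (longitudinal, 2 welds).
R_nwt = 0.6 × 550 × 11.31 × 130 × 10⁻³ = 485.3 kN (transverse, base value).
(i) R_nwl + R_nwt = 2762 kN; (ii) 0.85 R_nwl + 1.5 R_nwt = 2663 kN.
R_n = max = 2762 kN [governs: (i)]; φR_n = 2072 kN.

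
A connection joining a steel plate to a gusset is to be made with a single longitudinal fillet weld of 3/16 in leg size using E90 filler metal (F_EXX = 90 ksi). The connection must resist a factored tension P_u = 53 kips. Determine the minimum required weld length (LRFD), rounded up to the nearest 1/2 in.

L = 10 in

Throat t_e = 0.707 × 0.1875 = 0.1326 in.
φr_n = 0.75 × 0.6 × 90 × 0.1326 = 5.369 kips/in.
L_req = P_u / φr_n = 53 / 5.369 = 9.872 in total.
Round up → use L = 10 in.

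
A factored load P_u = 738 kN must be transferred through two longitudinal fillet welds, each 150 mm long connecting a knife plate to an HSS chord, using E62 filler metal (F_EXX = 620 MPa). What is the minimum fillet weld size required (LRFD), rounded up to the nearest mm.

w = 13 mm

Total weld length L = 300 mm.
Required throat t_e = P_u / (φ × 0.6 F_EXX × L) = 738 / (0.75 × 0.6 × 620 × 300 × 10⁻³) = 8.817 mm.
Required leg w = t_e / 0.707 = 12.47 mm → use 13 mm.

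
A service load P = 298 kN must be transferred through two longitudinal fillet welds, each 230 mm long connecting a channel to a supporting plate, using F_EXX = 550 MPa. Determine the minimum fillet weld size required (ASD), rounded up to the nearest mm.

Total weld length L = 460 mm.
Required throat t_e = P × Ω / (0.6 F_EXX × L) = 298 × 2.0 / (0.6 × 550 × 460 × 10⁻³) = 3.926 mm.
Required leg w = t_e / 0.707 = 5.553 mm → use 6 mm.

w = 6 mm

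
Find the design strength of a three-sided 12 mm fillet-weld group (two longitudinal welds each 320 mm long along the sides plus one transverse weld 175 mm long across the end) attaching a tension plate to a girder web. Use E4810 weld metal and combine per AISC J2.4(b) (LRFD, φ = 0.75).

E48XX → F_EXX = 480 MPa.
t_e = 0.707 × 12 = 8.484 mm.
R_nwl = 0.6 × 480 × 8.484 × 640 × 10⁻³ = 1564 kN (longitudinal, 2 welds).
R_nwt = 0.6 × 480 × 8.484 × 175 × 10⁻³ = 427.6 kN (transverse, base value).
(i) R_nwl + R_nwt = 1991 kN; (ii) 0.85 R_nwl + 1.5 R_nwt = 1971 kN.
R_n = max = 1991 kN [governs: (i)]; φR_n = 1494 kN.

φR_n ≈ 1490 kN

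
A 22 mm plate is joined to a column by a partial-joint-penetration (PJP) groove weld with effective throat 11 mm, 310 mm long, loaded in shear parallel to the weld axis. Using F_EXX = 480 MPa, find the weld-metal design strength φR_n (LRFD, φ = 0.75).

Effective throat (given) t_e = 11 mm.
A_we = 11 × 310 = 3410 mm².
F_nw = 0.6 F_EXX = 288 MPa.
φR_n = 0.75 × 288 × 3410 × 10⁻³ = 736.6 kN.

φR_n ≈ 737 kN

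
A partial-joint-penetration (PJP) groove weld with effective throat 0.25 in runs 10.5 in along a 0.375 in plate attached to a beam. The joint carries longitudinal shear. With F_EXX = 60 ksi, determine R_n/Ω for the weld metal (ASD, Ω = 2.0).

Effective throat (given) t_e = 0.25 in.
A_we = 0.25 × 10.5 = 2.625 in².
F_nw = 0.6 F_EXX = 36 ksi.
R_n/Ω = (36 × 2.625) / 2.0 = 47.25 kips.

R_n/Ω ≈ 47.2 kips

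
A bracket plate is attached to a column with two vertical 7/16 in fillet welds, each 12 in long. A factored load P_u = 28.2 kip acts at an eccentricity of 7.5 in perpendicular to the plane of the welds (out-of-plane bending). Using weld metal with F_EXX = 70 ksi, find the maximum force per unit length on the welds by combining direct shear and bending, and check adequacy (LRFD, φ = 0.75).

f_max ≈ 4.56 kip/in; adequate

L_w = 2 × 12 = 24 in; section modulus (unit throat) S = 2 × L²/6 = 48 in².
Direct shear f_v = P/L_w = 28.2/24 = 1.175 kip/in.
Moment M = P × e = 28.2 × 7.5 = 211.5 kip·in; bending f_b = M/S = 4.406 kip/in.
f_max = √(f_v² + f_b²) = √(1.175² + 4.406²) = 4.56 kip/in.
φr_n = 0.75 × 0.6 × 70 × (0.707 × 0.4375) = 9.743 kip/in → adequate.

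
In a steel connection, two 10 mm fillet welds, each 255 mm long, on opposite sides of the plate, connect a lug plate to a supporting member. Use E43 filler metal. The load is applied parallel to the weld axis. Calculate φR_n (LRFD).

φR_n ≈ 698 kN

E43XX → F_EXX = 430 MPa.
Effective throat t_e = 0.707 × 10 = 7.07 mm.
Total length L = 510 mm; A_we = 7.07 × 510 = 3606 mm².
F_nw = 0.6 F_EXX = 0.6 × 430 = 258 MPa.
φR_n = 0.75 × 258 × 3606 × 10⁻³ = 697.7 kN.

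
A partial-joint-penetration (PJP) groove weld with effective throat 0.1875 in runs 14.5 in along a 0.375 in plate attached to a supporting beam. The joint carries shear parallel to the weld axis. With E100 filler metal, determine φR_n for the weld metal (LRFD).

φR_n ≈ 122 kips

E100XX → F_EXX = 100 ksi.
Effective throat (given) t_e = 0.1875 in.
A_we = 0.1875 × 14.5 = 2.719 in².
F_nw = 0.6 F_EXX = 60 ksi.
φR_n = 0.75 × 60 × 2.719 = 122.3 kips.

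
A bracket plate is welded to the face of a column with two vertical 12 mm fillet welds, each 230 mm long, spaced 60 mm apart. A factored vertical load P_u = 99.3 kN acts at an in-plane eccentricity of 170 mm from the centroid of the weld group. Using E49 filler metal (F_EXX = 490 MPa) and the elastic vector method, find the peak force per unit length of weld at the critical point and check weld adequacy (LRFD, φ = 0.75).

Total weld length L_w = 460 mm. Treat welds as unit-width lines.
Polar moment about centroid: J = 2[d³/12 + d(b/2)²] = 2[230³/12 + 230×30²] = 2442000 mm³.
Direct shear f_v = P/L_w = 99.3×10³ / 460 = 215.9 N/mm (vertical).
Torsion M = P·e = 99.3×10³ × 170 = 16881000 N·mm.
Critical point at (x, y) = (30, 115) from centroid. f_tx = M·y/J = 795 N/mm; f_ty = M·x/J = 207.4 N/mm.
Resultant f_max = √[f_tx² + (f_v + f_ty)²] = √[795² + (215.9 + 207.4)²] = 900.7 N/mm.
Capacity per unit length: φr_n = 0.75 × 0.6 × 490 × (0.707 × 12) = 1871 N/mm.
900.7 ≤ 1871 → adequate.

f_max ≈ 901 N/mm; adequate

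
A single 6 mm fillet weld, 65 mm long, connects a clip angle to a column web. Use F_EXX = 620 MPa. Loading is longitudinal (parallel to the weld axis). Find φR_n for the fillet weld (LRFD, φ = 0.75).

Effective throat t_e = 0.707 × 6 = 4.242 mm.
Total length L = 65 mm; A_we = 4.242 × 65 = 275.7 mm².
F_nw = 0.6 F_EXX = 0.6 × 620 = 372 MPa.
φR_n = 0.75 × 372 × 275.7 × 10⁻³ = 76.93 kN.

φR_n ≈ 76.9 kN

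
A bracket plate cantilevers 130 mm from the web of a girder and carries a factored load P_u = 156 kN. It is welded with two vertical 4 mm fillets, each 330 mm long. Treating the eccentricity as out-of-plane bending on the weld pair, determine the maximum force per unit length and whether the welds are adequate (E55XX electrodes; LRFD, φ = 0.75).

E55XX → F_EXX = 550 MPa.
L_w = 2 × 330 = 660 mm; section modulus (unit throat) S = 2 × L²/6 = 36300 mm².
Direct shear f_v = P/L_w = 156×10³/660 = 236.4 N/mm.
Moment M = P × e = 156×10³ × 130 = 20280000 N·mm; bending f_b = M/S = 558.7 N/mm.
f_max = √(f_v² + f_b²) = √(236.4² + 558.7²) = 606.6 N/mm.
φr_n = 0.75 × 0.6 × 550 × (0.707 × 4) = 699.9 N/mm → adequate.

f_max ≈ 607 N/mm; adequate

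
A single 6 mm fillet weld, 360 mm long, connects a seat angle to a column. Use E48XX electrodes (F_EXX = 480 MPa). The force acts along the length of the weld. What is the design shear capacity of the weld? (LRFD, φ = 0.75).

φR_n ≈ 330 kN

Effective throat t_e = 0.707 × 6 = 4.242 mm.
Total length L = 360 mm; A_we = 4.242 × 360 = 1527 mm².
F_nw = 0.6 F_EXX = 0.6 × 480 = 288 MPa.
φR_n = 0.75 × 288 × 1527 × 10⁻³ = 329.9 kN.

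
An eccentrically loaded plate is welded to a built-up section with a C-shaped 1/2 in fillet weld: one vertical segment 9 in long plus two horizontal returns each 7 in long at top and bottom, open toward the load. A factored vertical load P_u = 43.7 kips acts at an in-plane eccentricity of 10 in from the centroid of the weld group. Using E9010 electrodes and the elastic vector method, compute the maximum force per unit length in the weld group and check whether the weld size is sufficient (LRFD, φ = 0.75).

f_max ≈ 7.69 kip/in; adequate

E90XX → F_EXX = 90 ksi.
Total weld length L_w = 23 in. Treat welds as unit-width lines.
Centroid: x̄ = 2×7×3.5 / 23 = 2.13 in from the vertical weld.
Polar moment about centroid: J = I_x + I_y = [9³/12 + 2×7×4.5²] + [9×2.13² + 2(7³/12 + 7×1.37²)] = 468.5 in³.
Direct shear f_v = P/L_w = 43.7 / 23 = 1.9 kip/in (vertical).
Torsion M = P·e = 43.7 × 10 = 437 kip·in.
Critical point at (x, y) = (4.87, 4.5) from centroid. f_tx = M·y/J = 4.197 kip/in; f_ty = M·x/J = 4.542 kip/in.
Resultant f_max = √[f_tx² + (f_v + f_ty)²] = √[4.197² + (1.9 + 4.542)²] = 7.689 kip/in.
Capacity per unit length: φr_n = 0.75 × 0.6 × 90 × (0.707 × 0.5) = 14.32 kip/in.
7.689 ≤ 14.32 → adequate.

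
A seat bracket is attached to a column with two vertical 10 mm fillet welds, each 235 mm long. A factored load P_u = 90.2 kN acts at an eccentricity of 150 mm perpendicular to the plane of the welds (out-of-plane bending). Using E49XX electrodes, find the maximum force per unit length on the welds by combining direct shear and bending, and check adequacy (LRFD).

f_max ≈ 760 N/mm; adequate

E49XX → F_EXX = 490 MPa.
L_w = 2 × 235 = 470 mm; section modulus (unit throat) S = 2 × L²/6 = 18410 mm².
Direct shear f_v = P/L_w = 90.2×10³/470 = 191.9 N/mm.
Moment M = P × e = 90.2×10³ × 150 = 13530000 N·mm; bending f_b = M/S = 735 N/mm.
f_max = √(f_v² + f_b²) = √(191.9² + 735²) = 759.6 N/mm.
φr_n = 0.75 × 0.6 × 490 × (0.707 × 10) = 1559 N/mm → adequate.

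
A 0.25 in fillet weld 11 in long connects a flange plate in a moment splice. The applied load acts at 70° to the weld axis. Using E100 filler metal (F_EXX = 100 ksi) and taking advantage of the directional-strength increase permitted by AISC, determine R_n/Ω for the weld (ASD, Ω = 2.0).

t_e = 0.707 × 0.25 = 0.1767 in; A_we = 0.1767 × 11 = 1.944 in².
Directional factor: 1.0 + 0.5 sin^1.5(70°) = 1.455.
F_nw = 0.6 × 100 × 1.455 = 87.33 ksi.
R_n/Ω = (87.33 × 1.944) / 2.0 = 84.89 kip.

R_n/Ω ≈ 84.9 kip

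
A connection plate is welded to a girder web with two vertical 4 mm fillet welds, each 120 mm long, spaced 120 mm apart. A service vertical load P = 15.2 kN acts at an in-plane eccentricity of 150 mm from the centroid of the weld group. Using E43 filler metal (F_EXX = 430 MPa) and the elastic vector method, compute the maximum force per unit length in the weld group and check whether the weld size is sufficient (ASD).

f_max ≈ 217 N/mm; adequate

Total weld length L_w = 240 mm. Treat welds as unit-width lines.
Polar moment about centroid: J = 2[d³/12 + d(b/2)²] = 2[120³/12 + 120×60²] = 1152000 mm³.
Direct shear f_v = P/L_w = 15.2×10³ / 240 = 63.33 N/mm (vertical).
Torsion M = P·e = 15.2×10³ × 150 = 2280000 N·mm.
Critical point at (x, y) = (60, 60) from centroid. f_tx = M·y/J = 118.8 N/mm; f_ty = M·x/J = 118.8 N/mm.
Resultant f_max = √[f_tx² + (f_v + f_ty)²] = √[118.8² + (63.33 + 118.8)²] = 217.4 N/mm.
Capacity per unit length: r_n/Ω = (1/2.0) × 0.6 × 430 × (0.707 × 4) = 364.8 N/mm.
217.4 ≤ 364.8 → adequate.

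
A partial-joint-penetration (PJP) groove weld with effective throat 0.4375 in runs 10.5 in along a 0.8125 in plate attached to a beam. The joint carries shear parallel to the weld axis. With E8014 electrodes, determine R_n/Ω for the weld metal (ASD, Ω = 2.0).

R_n/Ω ≈ 110 kips

E80XX → F_EXX = 80 ksi.
Effective throat (given) t_e = 0.4375 in.
A_we = 0.4375 × 10.5 = 4.594 in².
F_nw = 0.6 F_EXX = 48 ksi.
R_n/Ω = (48 × 4.594) / 2.0 = 110.2 kips.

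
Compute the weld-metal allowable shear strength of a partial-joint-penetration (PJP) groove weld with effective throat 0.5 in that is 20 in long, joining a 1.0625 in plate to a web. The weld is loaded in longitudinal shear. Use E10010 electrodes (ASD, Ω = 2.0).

R_n/Ω ≈ 300 kip

E100XX → F_EXX = 100 ksi.
Effective throat (given) t_e = 0.5 in.
A_we = 0.5 × 20 = 10 in².
F_nw = 0.6 F_EXX = 60 ksi.
R_n/Ω = (60 × 10) / 2.0 = 300 kip.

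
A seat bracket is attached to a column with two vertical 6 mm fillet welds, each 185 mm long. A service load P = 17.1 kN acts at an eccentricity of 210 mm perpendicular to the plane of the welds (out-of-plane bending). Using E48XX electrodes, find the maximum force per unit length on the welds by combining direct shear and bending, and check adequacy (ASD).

E48XX → F_EXX = 480 MPa.
L_w = 2 × 185 = 370 mm; section modulus (unit throat) S = 2 × L²/6 = 11410 mm².
Direct shear f_v = P/L_w = 17.1×10³/370 = 46.22 N/mm.
Moment M = P × e = 17.1×10³ × 210 = 3591000 N·mm; bending f_b = M/S = 314.8 N/mm.
f_max = √(f_v² + f_b²) = √(46.22² + 314.8²) = 318.1 N/mm.
r_n/Ω = (1/2.0) × 0.6 × 480 × (0.707 × 6) = 610.8 N/mm → adequate.

f_max ≈ 318 N/mm; adequate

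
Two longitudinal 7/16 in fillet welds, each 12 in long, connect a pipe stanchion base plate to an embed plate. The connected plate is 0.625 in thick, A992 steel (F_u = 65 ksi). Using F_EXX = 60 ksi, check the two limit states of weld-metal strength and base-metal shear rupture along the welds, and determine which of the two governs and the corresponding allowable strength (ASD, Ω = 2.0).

t_e = 0.707 × 0.4375 = 0.3093 in; L = 24 in.
Weld metal: R_n/Ω = (1/2.0) × 0.6 × 60 × 0.3093 × 24 = 133.6 kip.
Base metal (shear rupture): R_n/Ω = (1/2.0) × 0.6 × 65 × 0.625 × 24 = 292.5 kip.
Governing: weld metal.

R_n/Ω ≈ 134 kip (weld metal governs)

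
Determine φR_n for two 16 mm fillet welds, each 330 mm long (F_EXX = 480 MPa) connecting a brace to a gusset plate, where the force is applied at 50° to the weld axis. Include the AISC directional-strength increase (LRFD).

φR_n ≈ 2150 kN

t_e = 0.707 × 16 = 11.31 mm; A_we = 11.31 × 660 = 7466 mm².
Directional factor: 1.0 + 0.5 sin^1.5(50°) = 1.335.
F_nw = 0.6 × 480 × 1.335 = 384.5 MPa.
φR_n = 0.75 × 384.5 × 7466 × 10⁻³ = 2153 kN.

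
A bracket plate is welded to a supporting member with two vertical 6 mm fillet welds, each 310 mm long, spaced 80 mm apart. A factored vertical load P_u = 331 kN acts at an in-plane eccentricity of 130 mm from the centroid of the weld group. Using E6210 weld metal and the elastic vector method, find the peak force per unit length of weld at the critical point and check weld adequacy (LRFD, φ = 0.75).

E62XX → F_EXX = 620 MPa.
Total weld length L_w = 620 mm. Treat welds as unit-width lines.
Polar moment about centroid: J = 2[d³/12 + d(b/2)²] = 2[310³/12 + 310×40²] = 5957000 mm³.
Direct shear f_v = P/L_w = 331×10³ / 620 = 533.9 N/mm (vertical).
Torsion M = P·e = 331×10³ × 130 = 43030000 N·mm.
Critical point at (x, y) = (40, 155) from centroid. f_tx = M·y/J = 1120 N/mm; f_ty = M·x/J = 288.9 N/mm.
Resultant f_max = √[f_tx² + (f_v + f_ty)²] = √[1120² + (533.9 + 288.9)²] = 1389 N/mm.
Capacity per unit length: φr_n = 0.75 × 0.6 × 620 × (0.707 × 6) = 1184 N/mm.
1389 > 1184 → NOT adequate.

f_max ≈ 1390 N/mm; NOT adequate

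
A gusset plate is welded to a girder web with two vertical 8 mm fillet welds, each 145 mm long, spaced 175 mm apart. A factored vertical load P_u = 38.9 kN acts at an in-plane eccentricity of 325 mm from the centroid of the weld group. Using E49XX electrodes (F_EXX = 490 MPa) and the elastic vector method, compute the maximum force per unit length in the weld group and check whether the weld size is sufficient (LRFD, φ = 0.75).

Total weld length L_w = 290 mm. Treat welds as unit-width lines.
Polar moment about centroid: J = 2[d³/12 + d(b/2)²] = 2[145³/12 + 145×87.5²] = 2728000 mm³.
Direct shear f_v = P/L_w = 38.9×10³ / 290 = 134.1 N/mm (vertical).
Torsion M = P·e = 38.9×10³ × 325 = 12642000 N·mm.
Critical point at (x, y) = (87.5, 72.5) from centroid. f_tx = M·y/J = 335.9 N/mm; f_ty = M·x/J = 405.4 N/mm.
Resultant f_max = √[f_tx² + (f_v + f_ty)²] = √[335.9² + (134.1 + 405.4)²] = 635.6 N/mm.
Capacity per unit length: φr_n = 0.75 × 0.6 × 490 × (0.707 × 8) = 1247 N/mm.
635.6 ≤ 1247 → adequate.

f_max ≈ 636 N/mm; adequate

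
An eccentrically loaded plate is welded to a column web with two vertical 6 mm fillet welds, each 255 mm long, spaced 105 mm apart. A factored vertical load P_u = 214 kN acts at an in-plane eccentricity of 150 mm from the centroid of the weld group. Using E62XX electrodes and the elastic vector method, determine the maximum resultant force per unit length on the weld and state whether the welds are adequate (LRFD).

f_max ≈ 1280 N/mm; NOT adequate

E62XX → F_EXX = 620 MPa.
Total weld length L_w = 510 mm. Treat welds as unit-width lines.
Polar moment about centroid: J = 2[d³/12 + d(b/2)²] = 2[255³/12 + 255×52.5²] = 4169000 mm³.
Direct shear f_v = P/L_w = 214×10³ / 510 = 419.6 N/mm (vertical).
Torsion M = P·e = 214×10³ × 150 = 32100000 N·mm.
Critical point at (x, y) = (52.5, 127.5) from centroid. f_tx = M·y/J = 981.7 N/mm; f_ty = M·x/J = 404.2 N/mm.
Resultant f_max = √[f_tx² + (f_v + f_ty)²] = √[981.7² + (419.6 + 404.2)²] = 1282 N/mm.
Capacity per unit length: φr_n = 0.75 × 0.6 × 620 × (0.707 × 6) = 1184 N/mm.
1282 > 1184 → NOT adequate.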